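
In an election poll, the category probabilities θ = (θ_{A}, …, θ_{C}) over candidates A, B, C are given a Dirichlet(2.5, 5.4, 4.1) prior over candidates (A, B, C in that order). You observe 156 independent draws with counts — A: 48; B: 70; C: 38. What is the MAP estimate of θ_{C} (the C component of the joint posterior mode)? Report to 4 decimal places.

0.2491

The Dirichlet prior is conjugate to the Multinomial likelihood: each posterior αⱼ = prior αⱼ + observed count nⱼ.
Posterior concentration: (50.5, 75.4, 42.1), total = 168.0.
Joint mode component: (α_{C}−1)/(Σα−K) = 41.1/165.0 = 0.2491.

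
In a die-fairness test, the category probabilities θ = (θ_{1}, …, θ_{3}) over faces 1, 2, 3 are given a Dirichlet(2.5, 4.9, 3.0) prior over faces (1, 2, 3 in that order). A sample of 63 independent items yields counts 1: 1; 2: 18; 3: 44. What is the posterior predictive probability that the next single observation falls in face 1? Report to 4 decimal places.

The Dirichlet prior is conjugate to the Multinomial likelihood: each posterior αⱼ = prior αⱼ + observed count nⱼ.
Posterior concentration: (3.5, 22.9, 47.0), total = 73.4.
P(next = 1 | data) = α_{1}/Σα = 0.0477.

0.0477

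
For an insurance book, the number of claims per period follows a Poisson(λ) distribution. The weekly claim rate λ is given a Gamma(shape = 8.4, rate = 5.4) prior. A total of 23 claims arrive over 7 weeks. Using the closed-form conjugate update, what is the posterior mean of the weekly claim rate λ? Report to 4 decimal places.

2.5323

With a Gamma(shape α, rate β) prior, the Poisson likelihood is conjugate: the posterior is Gamma(α + ΣXᵢ, β + n).
Posterior: Gamma(α+S, β+n) = Gamma(8.4+23, 5.4+7) = Gamma(31.4, 12.4).
Posterior mean = α/β = 31.4/12.4 = 2.5323.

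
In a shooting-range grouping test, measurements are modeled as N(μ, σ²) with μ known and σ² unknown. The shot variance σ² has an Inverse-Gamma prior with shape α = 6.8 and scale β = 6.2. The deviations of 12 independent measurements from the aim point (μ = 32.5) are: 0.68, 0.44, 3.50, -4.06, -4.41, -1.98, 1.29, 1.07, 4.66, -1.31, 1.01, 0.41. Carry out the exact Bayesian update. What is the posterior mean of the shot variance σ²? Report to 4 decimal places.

3.9232

With known mean μ and an Inverse-Gamma(α, β) prior on σ², the Normal likelihood is conjugate: posterior is Inv-Gamma(α + n/2, β + Σ(xᵢ−μ)²/2).
Σ(xᵢ−μ)² = (0.68)² + (0.44)² + (3.50)² + (-4.06)² + (-4.41)² + (-1.98)² + (1.29)² + (1.07)² + (4.66)² + (-1.31)² + (1.01)² + (0.41)² = 80.1870.
Posterior: Inv-Gamma(6.8 + 12/2, 6.2 + 80.1870/2) = Inv-Gamma(12.80, 46.29350).
E[σ²|data] = β/(α−1) = 46.29350/11.80 = 3.9232.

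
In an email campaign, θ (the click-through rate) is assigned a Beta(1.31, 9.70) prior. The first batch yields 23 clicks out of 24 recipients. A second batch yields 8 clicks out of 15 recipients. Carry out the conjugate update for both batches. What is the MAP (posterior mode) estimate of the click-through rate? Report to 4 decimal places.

0.6522

The Beta prior is conjugate to a Binomial/Bernoulli likelihood; the update adds successes to α and failures to β.
After batch 1: Beta(1.31+23, 9.70+1) = Beta(24.31, 10.70).
After batch 2: Beta(24.31+8, 10.70+7) = Beta(32.31, 17.70).
Mode of Beta(a,b) for a,b>1 is (a−1)/(a+b−2) = 31.31/48.01 = 0.6522.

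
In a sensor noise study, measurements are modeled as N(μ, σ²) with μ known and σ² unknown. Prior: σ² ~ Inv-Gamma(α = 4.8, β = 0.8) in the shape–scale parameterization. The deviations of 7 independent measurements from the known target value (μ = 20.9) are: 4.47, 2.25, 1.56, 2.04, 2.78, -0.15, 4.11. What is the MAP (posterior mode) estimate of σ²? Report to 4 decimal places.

3.1119

With known mean μ and an Inverse-Gamma(α, β) prior on σ², the Normal likelihood is conjugate: posterior is Inv-Gamma(α + n/2, β + Σ(xᵢ−μ)²/2).
Σ(xᵢ−μ)² = (4.47)² + (2.25)² + (1.56)² + (2.04)² + (2.78)² + (-0.15)² + (4.11)² = 56.2816.
Posterior: Inv-Gamma(4.8 + 7/2, 0.8 + 56.2816/2) = Inv-Gamma(8.30, 28.94080).
Mode = β/(α+1) = 28.94080/9.30 = 3.1119.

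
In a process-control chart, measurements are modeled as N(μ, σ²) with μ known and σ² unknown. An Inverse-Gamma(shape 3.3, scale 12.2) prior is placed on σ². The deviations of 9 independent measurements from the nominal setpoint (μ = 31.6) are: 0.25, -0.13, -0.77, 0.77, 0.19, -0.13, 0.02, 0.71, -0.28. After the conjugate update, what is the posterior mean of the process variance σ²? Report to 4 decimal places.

With known mean μ and an Inverse-Gamma(α, β) prior on σ², the Normal likelihood is conjugate: posterior is Inv-Gamma(α + n/2, β + Σ(xᵢ−μ)²/2).
Σ(xᵢ−μ)² = (0.25)² + (-0.13)² + (-0.77)² + (0.77)² + (0.19)² + (-0.13)² + (0.02)² + (0.71)² + (-0.28)² = 1.9011.
Posterior: Inv-Gamma(3.3 + 9/2, 12.2 + 1.9011/2) = Inv-Gamma(7.80, 13.15055).
E[σ²|data] = β/(α−1) = 13.15055/6.80 = 1.9339.

1.9339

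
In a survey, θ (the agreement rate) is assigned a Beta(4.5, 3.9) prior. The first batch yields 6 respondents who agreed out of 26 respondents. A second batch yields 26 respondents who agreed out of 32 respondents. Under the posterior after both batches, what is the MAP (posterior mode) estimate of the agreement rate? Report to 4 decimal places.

0.5512

The Beta prior is conjugate to a Binomial/Bernoulli likelihood; the update adds successes to α and failures to β.
After batch 1: Beta(4.5+6, 3.9+20) = Beta(10.5, 23.9).
After batch 2: Beta(10.5+26, 23.9+6) = Beta(36.5, 29.9).
Mode of Beta(a,b) for a,b>1 is (a−1)/(a+b−2) = 35.5/64.4 = 0.5512.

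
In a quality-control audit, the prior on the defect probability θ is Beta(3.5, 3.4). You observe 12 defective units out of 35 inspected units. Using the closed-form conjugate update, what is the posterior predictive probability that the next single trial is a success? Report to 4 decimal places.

The Beta prior is conjugate to a Binomial/Bernoulli likelihood; the update adds successes to α and failures to β.
Posterior: Beta(α+k, β+n−k) = Beta(3.5+12, 3.4+23) = Beta(15.5, 26.4).
For a single future Bernoulli trial, P(success | data) = α/(α+β) = 0.3699.

0.3699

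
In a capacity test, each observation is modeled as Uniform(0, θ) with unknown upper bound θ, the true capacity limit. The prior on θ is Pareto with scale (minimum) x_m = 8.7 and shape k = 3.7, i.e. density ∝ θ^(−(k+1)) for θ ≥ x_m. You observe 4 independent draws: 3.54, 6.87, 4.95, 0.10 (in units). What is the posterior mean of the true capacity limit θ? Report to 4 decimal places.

9.9985

A Pareto(scale x_m, shape k) prior on the upper bound θ of Uniform(0, θ) is conjugate: posterior is Pareto(max(x_m, max xᵢ), k + n).
Sample maximum = 6.87; prior scale x_m = 8.7 → posterior scale = max = 8.70.
Posterior shape = 3.7 + 4 = 7.7.
E[θ|data] = k·x_m/(k−1) = 7.7·8.70/6.7 = 9.9985.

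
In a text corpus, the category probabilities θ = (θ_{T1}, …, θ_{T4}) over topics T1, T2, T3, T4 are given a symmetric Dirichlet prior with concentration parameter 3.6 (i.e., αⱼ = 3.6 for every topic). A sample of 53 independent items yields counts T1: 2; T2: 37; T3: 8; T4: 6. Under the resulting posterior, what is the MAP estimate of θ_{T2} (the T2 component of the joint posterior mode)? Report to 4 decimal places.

0.6246

The Dirichlet prior is conjugate to the Multinomial likelihood: each posterior αⱼ = prior αⱼ + observed count nⱼ.
Posterior concentration: (5.6, 40.6, 11.6, 9.6), total = 67.4.
Joint mode component: (α_{T2}−1)/(Σα−K) = 39.6/63.4 = 0.6246.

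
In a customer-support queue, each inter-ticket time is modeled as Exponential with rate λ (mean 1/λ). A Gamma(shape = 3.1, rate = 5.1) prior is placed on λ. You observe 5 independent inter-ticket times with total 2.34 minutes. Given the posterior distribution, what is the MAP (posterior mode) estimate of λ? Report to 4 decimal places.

0.9543

With a Gamma(shape α, rate β) prior on the exponential rate λ, the posterior after n observations with total T = Σxᵢ is Gamma(α+n, β+T).
Posterior: Gamma(3.1+5, 5.1+2.34) = Gamma(8.1, 7.44).
Mode = (α−1)/β = 0.9543.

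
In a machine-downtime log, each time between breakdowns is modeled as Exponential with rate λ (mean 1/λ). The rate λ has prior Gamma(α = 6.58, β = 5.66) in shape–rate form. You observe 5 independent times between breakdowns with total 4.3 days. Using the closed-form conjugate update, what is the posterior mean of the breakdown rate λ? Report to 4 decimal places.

1.1627

With a Gamma(shape α, rate β) prior on the exponential rate λ, the posterior after n observations with total T = Σxᵢ is Gamma(α+n, β+T).
Posterior: Gamma(6.58+5, 5.66+4.3) = Gamma(11.58, 9.96).
Posterior mean of λ = α/β = 11.58/9.96 = 1.1627.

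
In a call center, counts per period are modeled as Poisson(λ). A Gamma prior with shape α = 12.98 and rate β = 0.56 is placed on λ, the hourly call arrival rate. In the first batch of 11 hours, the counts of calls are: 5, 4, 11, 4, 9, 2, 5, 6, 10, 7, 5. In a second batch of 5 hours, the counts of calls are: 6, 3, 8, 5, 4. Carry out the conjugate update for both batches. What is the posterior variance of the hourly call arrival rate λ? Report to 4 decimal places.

With a Gamma(shape α, rate β) prior, the Poisson likelihood is conjugate: the posterior is Gamma(α + ΣXᵢ, β + n).
Batch 1: sum of counts S = 68 over n = 11 hours.
After batch 1: Gamma(α+S, β+n) = Gamma(12.98+68, 0.56+11) = Gamma(80.98, 11.56).
Batch 2: sum of counts S = 26 over n = 5 hours.
After batch 2: Gamma(α+S, β+n) = Gamma(80.98+26, 11.56+5) = Gamma(106.98, 16.56).
Var = α/β² = 106.98/16.56² = 0.3901.

0.3901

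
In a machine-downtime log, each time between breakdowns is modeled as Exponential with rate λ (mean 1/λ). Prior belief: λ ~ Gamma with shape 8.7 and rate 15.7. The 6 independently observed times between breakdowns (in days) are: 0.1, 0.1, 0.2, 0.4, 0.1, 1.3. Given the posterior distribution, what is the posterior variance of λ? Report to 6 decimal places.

0.045879

With a Gamma(shape α, rate β) prior on the exponential rate λ, the posterior after n observations with total T = Σxᵢ is Gamma(α+n, β+T).
Sum of observations T = 2.2 days; n = 6.
Posterior: Gamma(8.7+6, 15.7+2.2) = Gamma(14.7, 17.9).
Var = α/β² = 0.045879.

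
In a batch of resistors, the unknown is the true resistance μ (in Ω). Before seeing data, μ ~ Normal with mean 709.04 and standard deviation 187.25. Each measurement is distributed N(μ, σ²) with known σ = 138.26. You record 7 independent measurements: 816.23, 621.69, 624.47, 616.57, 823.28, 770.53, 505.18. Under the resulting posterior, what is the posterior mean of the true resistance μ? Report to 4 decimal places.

684.4773

For Normal data with known variance σ², a Normal(μ₀, σ₀²) prior on μ is conjugate. Posterior precision = 1/σ₀² + n/σ²; posterior mean is the precision-weighted average of μ₀ and x̄.
Σxᵢ = 816.23 + 621.69 + 624.47 + 616.57 + 823.28 + 770.53 + 505.18 = 4777.95, so n·x̄ = 4777.95.
σ₀² = 187.25² = 35062.5625, σ² = 138.26² = 19115.8276; σ² + n·σ₀² = 19115.8276 + 7·35062.5625 = 264553.7651.
Posterior mean = (μ₀/σ₀² + n·x̄/σ²)/(1/σ₀² + n/σ²) = (σ²·μ₀ + σ₀²·n·x̄)/(σ² + n·σ₀²) = (19115.8276·709.04 + 35062.5625·4777.95)/264553.7651 = 181081056.898379/264553.7651 = 684.4773.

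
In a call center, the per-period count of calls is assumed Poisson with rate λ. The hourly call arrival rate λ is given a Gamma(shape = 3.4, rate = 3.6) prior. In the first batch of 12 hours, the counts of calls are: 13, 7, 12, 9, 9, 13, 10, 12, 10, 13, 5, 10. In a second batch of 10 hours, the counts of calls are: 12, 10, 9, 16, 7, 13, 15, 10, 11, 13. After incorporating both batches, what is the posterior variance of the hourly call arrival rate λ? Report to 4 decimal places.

With a Gamma(shape α, rate β) prior, the Poisson likelihood is conjugate: the posterior is Gamma(α + ΣXᵢ, β + n).
Batch 1: sum of counts S = 123 over n = 12 hours.
After batch 1: Gamma(α+S, β+n) = Gamma(3.4+123, 3.6+12) = Gamma(126.4, 15.6).
Batch 2: sum of counts S = 116 over n = 10 hours.
After batch 2: Gamma(α+S, β+n) = Gamma(126.4+116, 15.6+10) = Gamma(242.4, 25.6).
Var = α/β² = 242.4/25.6² = 0.3699.

0.3699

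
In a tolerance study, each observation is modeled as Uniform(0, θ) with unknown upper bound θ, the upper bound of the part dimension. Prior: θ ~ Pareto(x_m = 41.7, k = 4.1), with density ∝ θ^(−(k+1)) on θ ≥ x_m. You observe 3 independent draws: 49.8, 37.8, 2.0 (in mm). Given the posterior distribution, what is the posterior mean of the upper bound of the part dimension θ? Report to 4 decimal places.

A Pareto(scale x_m, shape k) prior on the upper bound θ of Uniform(0, θ) is conjugate: posterior is Pareto(max(x_m, max xᵢ), k + n).
Sample maximum = 49.8; prior scale x_m = 41.7 → posterior scale = max = 49.8.
Posterior shape = 4.1 + 3 = 7.1.
E[θ|data] = k·x_m/(k−1) = 7.1·49.8/6.1 = 57.9639.

57.9639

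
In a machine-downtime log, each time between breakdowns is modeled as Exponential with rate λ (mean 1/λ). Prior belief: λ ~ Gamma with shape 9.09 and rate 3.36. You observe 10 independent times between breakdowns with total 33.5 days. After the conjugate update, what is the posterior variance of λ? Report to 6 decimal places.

0.014051

With a Gamma(shape α, rate β) prior on the exponential rate λ, the posterior after n observations with total T = Σxᵢ is Gamma(α+n, β+T).
Posterior: Gamma(9.09+10, 3.36+33.5) = Gamma(19.09, 36.86).
Var = α/β² = 0.014051.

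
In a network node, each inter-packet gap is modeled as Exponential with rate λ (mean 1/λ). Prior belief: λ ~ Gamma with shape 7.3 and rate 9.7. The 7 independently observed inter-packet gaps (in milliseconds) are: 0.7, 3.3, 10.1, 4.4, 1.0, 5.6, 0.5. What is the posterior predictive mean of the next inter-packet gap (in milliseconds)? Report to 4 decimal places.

2.6541

With a Gamma(shape α, rate β) prior on the exponential rate λ, the posterior after n observations with total T = Σxᵢ is Gamma(α+n, β+T).
Sum of observations T = 25.6 milliseconds; n = 7.
Posterior: Gamma(7.3+7, 9.7+25.6) = Gamma(14.3, 35.3).
The predictive distribution for the next observation is Lomax; its mean is β/(α−1) = 35.3/13.3 = 2.6541.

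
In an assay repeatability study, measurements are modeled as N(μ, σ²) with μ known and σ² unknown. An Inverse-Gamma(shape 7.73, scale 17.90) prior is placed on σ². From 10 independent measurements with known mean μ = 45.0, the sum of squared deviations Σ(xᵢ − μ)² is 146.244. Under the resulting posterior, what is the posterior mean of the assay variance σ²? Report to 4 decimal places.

7.7598

With known mean μ and an Inverse-Gamma(α, β) prior on σ², the Normal likelihood is conjugate: posterior is Inv-Gamma(α + n/2, β + Σ(xᵢ−μ)²/2).
Posterior: Inv-Gamma(7.73 + 10/2, 17.90 + 146.244/2) = Inv-Gamma(12.73, 91.0220).
E[σ²|data] = β/(α−1) = 91.0220/11.73 = 7.7598.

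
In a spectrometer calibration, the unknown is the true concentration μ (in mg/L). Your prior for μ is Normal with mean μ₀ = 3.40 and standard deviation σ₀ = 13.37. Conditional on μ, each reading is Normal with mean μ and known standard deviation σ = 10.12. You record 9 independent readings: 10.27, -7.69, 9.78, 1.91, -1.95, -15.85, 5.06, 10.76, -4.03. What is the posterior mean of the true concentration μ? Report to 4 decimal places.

1.0663

For Normal data with known variance σ², a Normal(μ₀, σ₀²) prior on μ is conjugate. Posterior precision = 1/σ₀² + n/σ²; posterior mean is the precision-weighted average of μ₀ and x̄.
Σxᵢ = 10.27 + (-7.69) + 9.78 + 1.91 + (-1.95) + (-15.85) + 5.06 + 10.76 + (-4.03) = 8.26, so n·x̄ = 8.26.
σ₀² = 13.37² = 178.7569, σ² = 10.12² = 102.4144; σ² + n·σ₀² = 102.4144 + 9·178.7569 = 1711.2265.
Posterior mean = (μ₀/σ₀² + n·x̄/σ²)/(1/σ₀² + n/σ²) = (σ²·μ₀ + σ₀²·n·x̄)/(σ² + n·σ₀²) = (102.4144·3.40 + 178.7569·8.26)/1711.2265 = 1824.740954/1711.2265 = 1.0663.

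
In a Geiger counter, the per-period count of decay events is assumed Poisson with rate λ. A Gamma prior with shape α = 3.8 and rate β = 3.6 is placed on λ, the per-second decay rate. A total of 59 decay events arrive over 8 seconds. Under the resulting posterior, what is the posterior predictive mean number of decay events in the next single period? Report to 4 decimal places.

With a Gamma(shape α, rate β) prior, the Poisson likelihood is conjugate: the posterior is Gamma(α + ΣXᵢ, β + n).
Posterior: Gamma(α+S, β+n) = Gamma(3.8+59, 3.6+8) = Gamma(62.8, 11.6).
The predictive distribution for one future period is NegBinom with mean α/β = 5.4138.

5.4138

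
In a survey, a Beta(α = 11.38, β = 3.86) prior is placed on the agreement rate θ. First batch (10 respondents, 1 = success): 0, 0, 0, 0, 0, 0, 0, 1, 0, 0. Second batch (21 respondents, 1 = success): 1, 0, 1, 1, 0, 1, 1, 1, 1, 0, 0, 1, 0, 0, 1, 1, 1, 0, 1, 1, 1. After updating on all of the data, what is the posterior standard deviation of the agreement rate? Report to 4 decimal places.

0.0720

The Beta prior is conjugate to a Binomial/Bernoulli likelihood; the update adds successes to α and failures to β.
After batch 1: Beta(11.38+1, 3.86+9) = Beta(12.38, 12.86).
After batch 2: Beta(12.38+14, 12.86+7) = Beta(26.38, 19.86).
Var = αβ/((α+β)²(α+β+1)) = 26.38·19.86/(46.24²·47.24) = 0.00518691; SD = √0.00518691 = 0.0720.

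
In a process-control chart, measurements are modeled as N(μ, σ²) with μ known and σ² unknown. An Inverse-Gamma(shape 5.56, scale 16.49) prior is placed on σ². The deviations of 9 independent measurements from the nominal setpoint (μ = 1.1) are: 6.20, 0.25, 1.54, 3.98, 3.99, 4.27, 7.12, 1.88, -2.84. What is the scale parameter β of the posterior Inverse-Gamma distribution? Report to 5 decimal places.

With known mean μ and an Inverse-Gamma(α, β) prior on σ², the Normal likelihood is conjugate: posterior is Inv-Gamma(α + n/2, β + Σ(xᵢ−μ)²/2).
Σ(xᵢ−μ)² = (6.20)² + (0.25)² + (1.54)² + (3.98)² + (3.99)² + (4.27)² + (7.12)² + (1.88)² + (-2.84)² = 153.1619.
Posterior: Inv-Gamma(5.56 + 9/2, 16.49 + 153.1619/2) = Inv-Gamma(10.06, 93.07095).
Posterior β = 93.07095.

93.07095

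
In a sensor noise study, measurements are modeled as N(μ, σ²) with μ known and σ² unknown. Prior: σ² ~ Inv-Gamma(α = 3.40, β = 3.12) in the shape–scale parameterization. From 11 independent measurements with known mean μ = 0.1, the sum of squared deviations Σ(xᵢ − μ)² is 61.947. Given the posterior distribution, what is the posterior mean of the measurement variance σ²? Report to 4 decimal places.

4.3156

With known mean μ and an Inverse-Gamma(α, β) prior on σ², the Normal likelihood is conjugate: posterior is Inv-Gamma(α + n/2, β + Σ(xᵢ−μ)²/2).
Posterior: Inv-Gamma(3.40 + 11/2, 3.12 + 61.947/2) = Inv-Gamma(8.90, 34.0935).
E[σ²|data] = β/(α−1) = 34.0935/7.90 = 4.3156.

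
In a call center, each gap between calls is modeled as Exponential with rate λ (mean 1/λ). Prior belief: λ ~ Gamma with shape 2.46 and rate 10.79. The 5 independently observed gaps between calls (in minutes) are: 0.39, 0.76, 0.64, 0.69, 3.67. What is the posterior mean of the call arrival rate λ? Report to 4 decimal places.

0.4404

With a Gamma(shape α, rate β) prior on the exponential rate λ, the posterior after n observations with total T = Σxᵢ is Gamma(α+n, β+T).
Sum of observations T = 6.15 minutes; n = 5.
Posterior: Gamma(2.46+5, 10.79+6.15) = Gamma(7.46, 16.94).
Posterior mean of λ = α/β = 7.46/16.94 = 0.4404.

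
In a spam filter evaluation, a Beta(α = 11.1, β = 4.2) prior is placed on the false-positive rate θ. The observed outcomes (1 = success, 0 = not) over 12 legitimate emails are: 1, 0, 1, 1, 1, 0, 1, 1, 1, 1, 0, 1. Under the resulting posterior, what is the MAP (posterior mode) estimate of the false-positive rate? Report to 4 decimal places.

0.7549

The Beta prior is conjugate to a Binomial/Bernoulli likelihood; the update adds successes to α and failures to β.
Posterior: Beta(α+k, β+n−k) = Beta(11.1+9, 4.2+3) = Beta(20.1, 7.2).
Mode of Beta(a,b) for a,b>1 is (a−1)/(a+b−2) = 19.1/25.3 = 0.7549.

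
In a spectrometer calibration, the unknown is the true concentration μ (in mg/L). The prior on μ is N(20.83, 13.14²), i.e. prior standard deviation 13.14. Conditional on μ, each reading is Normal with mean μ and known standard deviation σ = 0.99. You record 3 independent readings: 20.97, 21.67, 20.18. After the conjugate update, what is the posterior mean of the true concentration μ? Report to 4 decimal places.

20.9398

For Normal data with known variance σ², a Normal(μ₀, σ₀²) prior on μ is conjugate. Posterior precision = 1/σ₀² + n/σ²; posterior mean is the precision-weighted average of μ₀ and x̄.
Σxᵢ = 20.97 + 21.67 + 20.18 = 62.82, so n·x̄ = 62.82.
σ₀² = 13.14² = 172.6596, σ² = 0.99² = 0.9801; σ² + n·σ₀² = 0.9801 + 3·172.6596 = 518.9589.
Posterior mean = (μ₀/σ₀² + n·x̄/σ²)/(1/σ₀² + n/σ²) = (σ²·μ₀ + σ₀²·n·x̄)/(σ² + n·σ₀²) = (0.9801·20.83 + 172.6596·62.82)/518.9589 = 10866.891555/518.9589 = 20.9398.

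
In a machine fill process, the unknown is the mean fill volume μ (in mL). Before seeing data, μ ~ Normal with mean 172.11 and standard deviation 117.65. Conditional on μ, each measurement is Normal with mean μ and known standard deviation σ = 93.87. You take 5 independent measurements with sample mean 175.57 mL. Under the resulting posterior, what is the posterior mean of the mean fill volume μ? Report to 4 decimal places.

175.1792

For Normal data with known variance σ², a Normal(μ₀, σ₀²) prior on μ is conjugate. Posterior precision = 1/σ₀² + n/σ²; posterior mean is the precision-weighted average of μ₀ and x̄.
n·x̄ = 5·175.57 = 877.85.
σ₀² = 117.65² = 13841.5225, σ² = 93.87² = 8811.5769; σ² + n·σ₀² = 8811.5769 + 5·13841.5225 = 78019.1894.
Posterior mean = (μ₀/σ₀² + n·x̄/σ²)/(1/σ₀² + n/σ²) = (σ²·μ₀ + σ₀²·n·x̄)/(σ² + n·σ₀²) = (8811.5769·172.11 + 13841.5225·877.85)/78019.1894 = 13667341.026884/78019.1894 = 175.1792.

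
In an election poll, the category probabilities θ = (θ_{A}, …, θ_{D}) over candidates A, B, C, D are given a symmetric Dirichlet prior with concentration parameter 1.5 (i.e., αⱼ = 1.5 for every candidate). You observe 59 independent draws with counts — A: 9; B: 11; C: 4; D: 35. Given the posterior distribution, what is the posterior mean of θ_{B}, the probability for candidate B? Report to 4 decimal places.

0.1923

The Dirichlet prior is conjugate to the Multinomial likelihood: each posterior αⱼ = prior αⱼ + observed count nⱼ.
Posterior concentration: (10.5, 12.5, 5.5, 36.5), total = 65.0.
E[θ_{B}|data] = α_{B}/Σα = 12.5/65.0 = 0.1923.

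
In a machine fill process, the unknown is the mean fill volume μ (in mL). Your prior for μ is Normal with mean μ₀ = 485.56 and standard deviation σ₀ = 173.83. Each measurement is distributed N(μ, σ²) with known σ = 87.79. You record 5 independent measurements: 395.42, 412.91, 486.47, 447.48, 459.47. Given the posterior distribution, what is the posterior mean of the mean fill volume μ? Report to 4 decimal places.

For Normal data with known variance σ², a Normal(μ₀, σ₀²) prior on μ is conjugate. Posterior precision = 1/σ₀² + n/σ²; posterior mean is the precision-weighted average of μ₀ and x̄.
Σxᵢ = 395.42 + 412.91 + 486.47 + 447.48 + 459.47 = 2201.75, so n·x̄ = 2201.75.
σ₀² = 173.83² = 30216.8689, σ² = 87.79² = 7707.0841; σ² + n·σ₀² = 7707.0841 + 5·30216.8689 = 158791.4286.
Posterior mean = (μ₀/σ₀² + n·x̄/σ²)/(1/σ₀² + n/σ²) = (σ²·μ₀ + σ₀²·n·x̄)/(σ² + n·σ₀²) = (7707.0841·485.56 + 30216.8689·2201.75)/158791.4286 = 70272242.856171/158791.4286 = 442.5443.

442.5443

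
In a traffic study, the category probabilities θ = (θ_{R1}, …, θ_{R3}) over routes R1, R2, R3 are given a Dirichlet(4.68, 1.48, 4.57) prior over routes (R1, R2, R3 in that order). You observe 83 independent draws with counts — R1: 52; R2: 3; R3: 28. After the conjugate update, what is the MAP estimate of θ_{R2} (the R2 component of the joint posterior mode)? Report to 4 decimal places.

The Dirichlet prior is conjugate to the Multinomial likelihood: each posterior αⱼ = prior αⱼ + observed count nⱼ.
Posterior concentration: (56.68, 4.48, 32.57), total = 93.73.
Joint mode component: (α_{R2}−1)/(Σα−K) = 3.48/90.73 = 0.0384.

0.0384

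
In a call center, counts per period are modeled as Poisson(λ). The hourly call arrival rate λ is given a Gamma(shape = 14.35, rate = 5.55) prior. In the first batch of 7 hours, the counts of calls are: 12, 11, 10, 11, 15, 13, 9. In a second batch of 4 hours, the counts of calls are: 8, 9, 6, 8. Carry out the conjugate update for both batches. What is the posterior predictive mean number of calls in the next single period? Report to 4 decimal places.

7.6344

With a Gamma(shape α, rate β) prior, the Poisson likelihood is conjugate: the posterior is Gamma(α + ΣXᵢ, β + n).
Batch 1: sum of counts S = 81 over n = 7 hours.
After batch 1: Gamma(α+S, β+n) = Gamma(14.35+81, 5.55+7) = Gamma(95.35, 12.55).
Batch 2: sum of counts S = 31 over n = 4 hours.
After batch 2: Gamma(α+S, β+n) = Gamma(95.35+31, 12.55+4) = Gamma(126.35, 16.55).
The predictive distribution for one future period is NegBinom with mean α/β = 7.6344.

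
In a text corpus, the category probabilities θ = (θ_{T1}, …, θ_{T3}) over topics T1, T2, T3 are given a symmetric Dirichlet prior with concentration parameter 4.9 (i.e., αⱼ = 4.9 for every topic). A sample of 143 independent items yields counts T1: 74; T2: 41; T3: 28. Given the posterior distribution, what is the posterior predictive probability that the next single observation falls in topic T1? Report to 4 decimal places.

0.5003

The Dirichlet prior is conjugate to the Multinomial likelihood: each posterior αⱼ = prior αⱼ + observed count nⱼ.
Posterior concentration: (78.9, 45.9, 32.9), total = 157.7.
P(next = T1 | data) = α_{T1}/Σα = 0.5003.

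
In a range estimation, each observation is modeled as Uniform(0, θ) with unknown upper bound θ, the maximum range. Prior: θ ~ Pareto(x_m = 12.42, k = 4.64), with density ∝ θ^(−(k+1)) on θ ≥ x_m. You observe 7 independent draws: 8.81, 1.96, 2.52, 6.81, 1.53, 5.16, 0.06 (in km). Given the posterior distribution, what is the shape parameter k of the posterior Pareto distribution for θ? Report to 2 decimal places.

11.64

A Pareto(scale x_m, shape k) prior on the upper bound θ of Uniform(0, θ) is conjugate: posterior is Pareto(max(x_m, max xᵢ), k + n).
Sample maximum = 8.81; prior scale x_m = 12.42 → posterior scale = max = 12.42.
Posterior shape = 4.64 + 7 = 11.64.
Posterior shape k = 11.64.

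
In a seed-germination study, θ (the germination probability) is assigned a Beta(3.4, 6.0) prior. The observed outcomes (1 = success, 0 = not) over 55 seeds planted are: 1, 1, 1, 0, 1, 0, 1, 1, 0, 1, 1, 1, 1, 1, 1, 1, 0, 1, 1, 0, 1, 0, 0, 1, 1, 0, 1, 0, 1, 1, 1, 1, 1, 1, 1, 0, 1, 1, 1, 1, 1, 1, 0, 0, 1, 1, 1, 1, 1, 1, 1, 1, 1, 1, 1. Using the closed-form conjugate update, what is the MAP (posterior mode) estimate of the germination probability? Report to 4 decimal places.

0.7276

The Beta prior is conjugate to a Binomial/Bernoulli likelihood; the update adds successes to α and failures to β.
Posterior: Beta(α+k, β+n−k) = Beta(3.4+43, 6.0+12) = Beta(46.4, 18.0).
Mode of Beta(a,b) for a,b>1 is (a−1)/(a+b−2) = 45.4/62.4 = 0.7276.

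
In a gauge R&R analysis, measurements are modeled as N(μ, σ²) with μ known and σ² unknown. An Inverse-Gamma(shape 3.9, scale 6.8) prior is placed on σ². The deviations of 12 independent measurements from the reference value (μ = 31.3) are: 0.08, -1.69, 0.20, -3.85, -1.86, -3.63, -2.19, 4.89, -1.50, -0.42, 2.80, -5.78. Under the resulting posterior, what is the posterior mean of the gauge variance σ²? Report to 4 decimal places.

With known mean μ and an Inverse-Gamma(α, β) prior on σ², the Normal likelihood is conjugate: posterior is Inv-Gamma(α + n/2, β + Σ(xᵢ−μ)²/2).
Σ(xᵢ−μ)² = (0.08)² + (-1.69)² + (0.20)² + (-3.85)² + (-1.86)² + (-3.63)² + (-2.19)² + (4.89)² + (-1.50)² + (-0.42)² + (2.80)² + (-5.78)² = 106.7445.
Posterior: Inv-Gamma(3.9 + 12/2, 6.8 + 106.7445/2) = Inv-Gamma(9.90, 60.17225).
E[σ²|data] = β/(α−1) = 60.17225/8.90 = 6.7609.

6.7609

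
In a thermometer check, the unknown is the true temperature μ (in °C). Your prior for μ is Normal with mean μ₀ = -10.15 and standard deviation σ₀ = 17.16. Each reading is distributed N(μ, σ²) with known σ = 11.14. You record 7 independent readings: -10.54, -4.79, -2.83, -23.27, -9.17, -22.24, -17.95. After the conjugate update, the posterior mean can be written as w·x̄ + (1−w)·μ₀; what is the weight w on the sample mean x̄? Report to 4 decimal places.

0.9432

For Normal data with known variance σ², a Normal(μ₀, σ₀²) prior on μ is conjugate. Posterior precision = 1/σ₀² + n/σ²; posterior mean is the precision-weighted average of μ₀ and x̄.
σ₀² = 17.16² = 294.4656, σ² = 11.14² = 124.0996. Prior precision 1/σ₀² = 1/294.4656; data precision n/σ² = 7/124.0996.
w = (n/σ²)/(1/σ₀² + n/σ²) = n·σ₀²/(σ² + n·σ₀²) = 7·294.4656/(124.0996 + 7·294.4656) = 2061.2592/2185.3588 = 0.9432.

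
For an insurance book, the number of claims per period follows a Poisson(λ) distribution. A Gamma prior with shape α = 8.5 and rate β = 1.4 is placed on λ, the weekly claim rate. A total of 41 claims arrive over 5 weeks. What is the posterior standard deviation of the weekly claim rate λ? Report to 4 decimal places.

With a Gamma(shape α, rate β) prior, the Poisson likelihood is conjugate: the posterior is Gamma(α + ΣXᵢ, β + n).
Posterior: Gamma(α+S, β+n) = Gamma(8.5+41, 1.4+5) = Gamma(49.5, 6.4).
SD = √α/β = √49.5/6.4 = 1.0993.

1.0993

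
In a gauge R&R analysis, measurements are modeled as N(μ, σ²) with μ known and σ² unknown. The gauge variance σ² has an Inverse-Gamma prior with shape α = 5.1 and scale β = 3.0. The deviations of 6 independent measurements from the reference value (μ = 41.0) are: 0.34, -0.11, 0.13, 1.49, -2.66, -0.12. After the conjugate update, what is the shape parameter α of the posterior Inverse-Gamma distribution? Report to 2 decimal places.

With known mean μ and an Inverse-Gamma(α, β) prior on σ², the Normal likelihood is conjugate: posterior is Inv-Gamma(α + n/2, β + Σ(xᵢ−μ)²/2).
Σ(xᵢ−μ)² = (0.34)² + (-0.11)² + (0.13)² + (1.49)² + (-2.66)² + (-0.12)² = 9.4547.
Posterior: Inv-Gamma(5.1 + 6/2, 3.0 + 9.4547/2) = Inv-Gamma(8.10, 7.72735).
Posterior α = 8.10.

8.10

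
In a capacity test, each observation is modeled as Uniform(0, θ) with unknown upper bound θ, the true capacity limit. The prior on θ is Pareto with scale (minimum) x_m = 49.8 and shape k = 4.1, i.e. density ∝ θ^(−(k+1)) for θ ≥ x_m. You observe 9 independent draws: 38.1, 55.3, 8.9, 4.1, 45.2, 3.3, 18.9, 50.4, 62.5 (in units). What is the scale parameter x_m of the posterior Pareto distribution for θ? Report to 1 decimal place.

62.5

A Pareto(scale x_m, shape k) prior on the upper bound θ of Uniform(0, θ) is conjugate: posterior is Pareto(max(x_m, max xᵢ), k + n).
Sample maximum = 62.5; prior scale x_m = 49.8 → posterior scale = max = 62.5.
Posterior shape = 4.1 + 9 = 13.1.
Posterior scale x_m = 62.5.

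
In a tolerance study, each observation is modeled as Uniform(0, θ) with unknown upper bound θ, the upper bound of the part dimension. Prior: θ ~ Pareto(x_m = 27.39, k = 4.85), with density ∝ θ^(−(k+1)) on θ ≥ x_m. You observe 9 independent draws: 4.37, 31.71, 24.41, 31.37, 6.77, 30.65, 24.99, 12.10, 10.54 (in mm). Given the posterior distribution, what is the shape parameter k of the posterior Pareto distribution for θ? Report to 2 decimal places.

A Pareto(scale x_m, shape k) prior on the upper bound θ of Uniform(0, θ) is conjugate: posterior is Pareto(max(x_m, max xᵢ), k + n).
Sample maximum = 31.71; prior scale x_m = 27.39 → posterior scale = max = 31.71.
Posterior shape = 4.85 + 9 = 13.85.
Posterior shape k = 13.85.

13.85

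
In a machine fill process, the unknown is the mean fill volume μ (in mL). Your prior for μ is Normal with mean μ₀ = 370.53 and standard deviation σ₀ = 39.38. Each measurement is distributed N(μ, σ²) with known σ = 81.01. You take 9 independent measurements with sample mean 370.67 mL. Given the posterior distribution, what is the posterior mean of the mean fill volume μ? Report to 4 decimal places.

370.6252

For Normal data with known variance σ², a Normal(μ₀, σ₀²) prior on μ is conjugate. Posterior precision = 1/σ₀² + n/σ²; posterior mean is the precision-weighted average of μ₀ and x̄.
n·x̄ = 9·370.67 = 3336.03.
σ₀² = 39.38² = 1550.7844, σ² = 81.01² = 6562.6201; σ² + n·σ₀² = 6562.6201 + 9·1550.7844 = 20519.6797.
Posterior mean = (μ₀/σ₀² + n·x̄/σ²)/(1/σ₀² + n/σ²) = (σ²·μ₀ + σ₀²·n·x̄)/(σ² + n·σ₀²) = (6562.6201·370.53 + 1550.7844·3336.03)/20519.6797 = 7605110.907585/20519.6797 = 370.6252.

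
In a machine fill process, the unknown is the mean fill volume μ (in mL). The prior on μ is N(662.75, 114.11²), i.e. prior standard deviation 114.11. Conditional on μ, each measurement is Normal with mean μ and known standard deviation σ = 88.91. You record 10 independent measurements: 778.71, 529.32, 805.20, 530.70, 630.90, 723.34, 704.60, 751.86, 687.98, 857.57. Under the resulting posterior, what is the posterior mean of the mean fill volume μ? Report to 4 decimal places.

For Normal data with known variance σ², a Normal(μ₀, σ₀²) prior on μ is conjugate. Posterior precision = 1/σ₀² + n/σ²; posterior mean is the precision-weighted average of μ₀ and x̄.
Σxᵢ = 778.71 + 529.32 + 805.20 + 530.70 + 630.90 + 723.34 + 704.60 + 751.86 + 687.98 + 857.57 = 7000.18, so n·x̄ = 7000.18.
σ₀² = 114.11² = 13021.0921, σ² = 88.91² = 7904.9881; σ² + n·σ₀² = 7904.9881 + 10·13021.0921 = 138115.9091.
Posterior mean = (μ₀/σ₀² + n·x̄/σ²)/(1/σ₀² + n/σ²) = (σ²·μ₀ + σ₀²·n·x̄)/(σ² + n·σ₀²) = (7904.9881·662.75 + 13021.0921·7000.18)/138115.9091 = 96389019.359853/138115.9091 = 697.8850.

697.8850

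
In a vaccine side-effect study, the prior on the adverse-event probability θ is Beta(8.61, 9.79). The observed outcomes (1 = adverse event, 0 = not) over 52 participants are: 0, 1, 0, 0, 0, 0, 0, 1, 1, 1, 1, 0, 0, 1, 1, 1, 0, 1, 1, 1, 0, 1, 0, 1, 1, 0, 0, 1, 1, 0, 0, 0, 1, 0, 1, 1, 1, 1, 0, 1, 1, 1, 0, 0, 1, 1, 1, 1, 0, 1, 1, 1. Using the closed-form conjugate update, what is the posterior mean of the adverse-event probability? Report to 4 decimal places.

0.5626

The Beta prior is conjugate to a Binomial/Bernoulli likelihood; the update adds successes to α and failures to β.
Posterior: Beta(α+k, β+n−k) = Beta(8.61+31, 9.79+21) = Beta(39.61, 30.79).
Posterior mean = α/(α+β) = 39.61/70.40 = 0.5626.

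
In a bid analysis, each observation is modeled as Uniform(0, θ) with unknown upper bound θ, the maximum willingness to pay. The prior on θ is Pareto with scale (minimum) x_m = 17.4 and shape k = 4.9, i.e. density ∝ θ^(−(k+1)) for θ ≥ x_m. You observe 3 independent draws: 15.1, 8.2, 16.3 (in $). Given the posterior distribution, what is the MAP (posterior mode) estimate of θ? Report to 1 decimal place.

17.4

A Pareto(scale x_m, shape k) prior on the upper bound θ of Uniform(0, θ) is conjugate: posterior is Pareto(max(x_m, max xᵢ), k + n).
Sample maximum = 16.3; prior scale x_m = 17.4 → posterior scale = max = 17.4.
Posterior shape = 4.9 + 3 = 7.9.
The Pareto density is decreasing on [x_m, ∞), so the mode is x_m = 17.4.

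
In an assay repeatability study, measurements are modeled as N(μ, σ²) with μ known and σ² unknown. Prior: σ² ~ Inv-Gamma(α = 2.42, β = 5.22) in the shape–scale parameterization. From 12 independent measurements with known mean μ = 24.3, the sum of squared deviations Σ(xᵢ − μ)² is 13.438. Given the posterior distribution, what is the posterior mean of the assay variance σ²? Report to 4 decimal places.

With known mean μ and an Inverse-Gamma(α, β) prior on σ², the Normal likelihood is conjugate: posterior is Inv-Gamma(α + n/2, β + Σ(xᵢ−μ)²/2).
Posterior: Inv-Gamma(2.42 + 12/2, 5.22 + 13.438/2) = Inv-Gamma(8.42, 11.9390).
E[σ²|data] = β/(α−1) = 11.9390/7.42 = 1.6090.

1.6090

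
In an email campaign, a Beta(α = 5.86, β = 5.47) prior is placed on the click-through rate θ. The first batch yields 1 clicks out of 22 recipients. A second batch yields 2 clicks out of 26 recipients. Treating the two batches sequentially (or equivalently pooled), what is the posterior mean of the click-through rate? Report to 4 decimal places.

0.1493

The Beta prior is conjugate to a Binomial/Bernoulli likelihood; the update adds successes to α and failures to β.
After batch 1: Beta(5.86+1, 5.47+21) = Beta(6.86, 26.47).
After batch 2: Beta(6.86+2, 26.47+24) = Beta(8.86, 50.47).
Posterior mean = α/(α+β) = 8.86/59.33 = 0.1493.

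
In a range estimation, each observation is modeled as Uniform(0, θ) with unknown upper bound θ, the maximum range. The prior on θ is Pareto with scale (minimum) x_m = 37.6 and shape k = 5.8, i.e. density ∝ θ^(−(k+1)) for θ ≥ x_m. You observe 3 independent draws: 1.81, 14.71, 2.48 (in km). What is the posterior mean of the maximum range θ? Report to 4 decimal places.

A Pareto(scale x_m, shape k) prior on the upper bound θ of Uniform(0, θ) is conjugate: posterior is Pareto(max(x_m, max xᵢ), k + n).
Sample maximum = 14.71; prior scale x_m = 37.6 → posterior scale = max = 37.60.
Posterior shape = 5.8 + 3 = 8.8.
E[θ|data] = k·x_m/(k−1) = 8.8·37.60/7.8 = 42.4205.

42.4205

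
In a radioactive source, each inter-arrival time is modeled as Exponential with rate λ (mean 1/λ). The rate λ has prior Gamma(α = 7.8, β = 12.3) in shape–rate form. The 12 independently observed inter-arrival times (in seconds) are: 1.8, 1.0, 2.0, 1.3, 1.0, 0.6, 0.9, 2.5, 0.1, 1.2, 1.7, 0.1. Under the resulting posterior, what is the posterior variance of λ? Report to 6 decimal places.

With a Gamma(shape α, rate β) prior on the exponential rate λ, the posterior after n observations with total T = Σxᵢ is Gamma(α+n, β+T).
Sum of observations T = 14.2 seconds; n = 12.
Posterior: Gamma(7.8+12, 12.3+14.2) = Gamma(19.8, 26.5).
Var = α/β² = 0.028195.

0.028195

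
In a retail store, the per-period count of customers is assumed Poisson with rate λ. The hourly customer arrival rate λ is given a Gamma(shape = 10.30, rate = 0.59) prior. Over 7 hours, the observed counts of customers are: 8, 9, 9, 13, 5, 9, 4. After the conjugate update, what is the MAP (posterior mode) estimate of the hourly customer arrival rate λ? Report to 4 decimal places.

8.7352

With a Gamma(shape α, rate β) prior, the Poisson likelihood is conjugate: the posterior is Gamma(α + ΣXᵢ, β + n).
Sum of counts S = 57 over n = 7 hours.
Posterior: Gamma(α+S, β+n) = Gamma(10.30+57, 0.59+7) = Gamma(67.30, 7.59).
Mode of Gamma(α,β) for α≥1 is (α−1)/β = 66.30/7.59 = 8.7352.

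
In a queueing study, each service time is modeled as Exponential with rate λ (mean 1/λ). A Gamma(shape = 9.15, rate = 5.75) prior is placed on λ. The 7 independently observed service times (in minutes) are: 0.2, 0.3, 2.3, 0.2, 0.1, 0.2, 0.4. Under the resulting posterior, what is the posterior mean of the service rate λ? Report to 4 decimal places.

With a Gamma(shape α, rate β) prior on the exponential rate λ, the posterior after n observations with total T = Σxᵢ is Gamma(α+n, β+T).
Sum of observations T = 3.7 minutes; n = 7.
Posterior: Gamma(9.15+7, 5.75+3.7) = Gamma(16.15, 9.45).
Posterior mean of λ = α/β = 16.15/9.45 = 1.7090.

1.7090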